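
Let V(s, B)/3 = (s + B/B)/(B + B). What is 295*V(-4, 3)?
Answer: -885/2 ≈ -442.50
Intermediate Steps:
V(s, B) = 3*(1 + s)/(2*B) (V(s, B) = 3*((s + B/B)/(B + B)) = 3*((s + 1)/((2*B))) = 3*((1 + s)*(1/(2*B))) = 3*((1 + s)/(2*B)) = 3*(1 + s)/(2*B))
295*V(-4, 3) = 295*((3/2)*(1 - 4)/3) = 295*((3/2)*(⅓)*(-3)) = 295*(-3/2) = -885/2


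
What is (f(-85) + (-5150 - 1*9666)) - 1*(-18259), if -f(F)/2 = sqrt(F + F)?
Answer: 3443 - 2*I*sqrt(170) ≈ 3443.0 - 26.077*I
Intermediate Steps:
f(F) = -2*sqrt(2)*sqrt(F) (f(F) = -2*sqrt(F + F) = -2*sqrt(2)*sqrt(F))
(f(-85) + (-5150 - 1*9666)) - 1*(-18259) = (-2*sqrt(2)*sqrt(-85) + (-5150 - 1*9666)) - 1*(-18259) = (-2*sqrt(2)*I*sqrt(85) + (-5150 - 9666)) + 18259 = (-2*I*sqrt(170) - 14816) + 18259 = (-14816 - 2*I*sqrt(170)) + 18259 = 3443 - 2*I*sqrt(170)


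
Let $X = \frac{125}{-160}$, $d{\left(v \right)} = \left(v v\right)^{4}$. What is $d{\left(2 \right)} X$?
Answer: $-200$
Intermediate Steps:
$d{\left(v \right)} = v^{8}$ ($d{\left(v \right)} = \left(v^{2}\right)^{4} = v^{8}$)
$X = - \frac{25}{32}$ ($X = 125 \left(- \frac{1}{160}\right) = - \frac{25}{32} \approx -0.78125$)
$d{\left(2 \right)} X = 2^{8} \left(- \frac{25}{32}\right) = 256 \left(- \frac{25}{32}\right) = -200$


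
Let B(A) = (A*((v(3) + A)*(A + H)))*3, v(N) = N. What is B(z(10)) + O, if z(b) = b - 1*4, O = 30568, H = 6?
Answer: 32512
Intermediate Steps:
z(b) = -4 + b (z(b) = b - 4 = -4 + b)
B(A) = 3*A*(3 + A)*(6 + A) (B(A) = (A*((3 + A)*(A + 6)))*3 = (A*((3 + A)*(6 + A)))*3 = (A*(3 + A)*(6 + A))*3 = 3*A*(3 + A)*(6 + A))
B(z(10)) + O = 3*(-4 + 10)*(18 + (-4 + 10)² + 9*(-4 + 10)) + 30568 = 3*6*(18 + 6² + 9*6) + 30568 = 3*6*(18 + 36 + 54) + 30568 = 3*6*108 + 30568 = 1944 + 30568 = 32512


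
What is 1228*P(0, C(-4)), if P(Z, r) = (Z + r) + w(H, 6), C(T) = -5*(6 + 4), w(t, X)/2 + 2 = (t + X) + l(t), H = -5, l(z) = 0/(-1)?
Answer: -63856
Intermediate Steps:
l(z) = 0 (l(z) = 0*(-1) = 0)
w(t, X) = -4 + 2*X + 2*t (w(t, X) = -4 + 2*((t + X) + 0) = -4 + 2*((X + t) + 0) = -4 + 2*(X + t) = -4 + (2*X + 2*t) = -4 + 2*X + 2*t)
C(T) = -50 (C(T) = -5*10 = -50)
P(Z, r) = -2 + Z + r (P(Z, r) = (Z + r) + (-4 + 2*6 + 2*(-5)) = (Z + r) + (-4 + 12 - 10) = (Z + r) - 2 = -2 + Z + r)
1228*P(0, C(-4)) = 1228*(-2 + 0 - 50) = 1228*(-52) = -63856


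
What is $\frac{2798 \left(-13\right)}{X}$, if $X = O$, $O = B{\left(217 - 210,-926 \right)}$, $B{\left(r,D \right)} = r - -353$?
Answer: $- \frac{18187}{180} \approx -101.04$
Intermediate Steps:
$B{\left(r,D \right)} = 353 + r$ ($B{\left(r,D \right)} = r + 353 = 353 + r$)
$O = 360$ ($O = 353 + \left(217 - 210\right) = 353 + 7 = 360$)
$X = 360$
$\frac{2798 \left(-13\right)}{X} = \frac{2798 \left(-13\right)}{360} = \left(-36374\right) \frac{1}{360} = - \frac{18187}{180}$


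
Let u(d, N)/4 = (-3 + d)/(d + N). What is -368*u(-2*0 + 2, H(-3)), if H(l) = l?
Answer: -1472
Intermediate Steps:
u(d, N) = 4*(-3 + d)/(N + d) (u(d, N) = 4*((-3 + d)/(d + N)) = 4*((-3 + d)/(N + d)) = 4*(-3 + d)/(N + d))
-368*u(-2*0 + 2, H(-3)) = -1472*(-3 + (-2*0 + 2))/(-3 + (-2*0 + 2)) = -1472*(-3 + (0 + 2))/(-3 + (0 + 2)) = -1472*(-3 + 2)/(-3 + 2) = -1472*(-1)/(-1) = -1472*(-1)*(-1) = -368*4 = -1472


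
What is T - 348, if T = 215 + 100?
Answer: -33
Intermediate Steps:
T = 315
T - 348 = 315 - 348 = -33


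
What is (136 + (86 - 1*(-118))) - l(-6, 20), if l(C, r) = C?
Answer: 346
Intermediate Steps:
(136 + (86 - 1*(-118))) - l(-6, 20) = (136 + (86 - 1*(-118))) - 1*(-6) = (136 + (86 + 118)) + 6 = (136 + 204) + 6 = 340 + 6 = 346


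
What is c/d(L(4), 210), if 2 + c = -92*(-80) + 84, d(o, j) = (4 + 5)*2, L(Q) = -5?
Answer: 3721/9 ≈ 413.44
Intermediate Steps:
d(o, j) = 18 (d(o, j) = 9*2 = 18)
c = 7442 (c = -2 + (-92*(-80) + 84) = -2 + (7360 + 84) = -2 + 7444 = 7442)
c/d(L(4), 210) = 7442/18 = 7442*(1/18) = 3721/9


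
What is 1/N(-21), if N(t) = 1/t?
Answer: -21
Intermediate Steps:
1/N(-21) = 1/(1/(-21)) = 1/(-1/21) = -21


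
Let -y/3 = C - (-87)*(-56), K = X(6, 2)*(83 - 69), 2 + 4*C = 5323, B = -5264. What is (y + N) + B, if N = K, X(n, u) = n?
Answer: 21781/4 ≈ 5445.3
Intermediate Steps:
C = 5321/4 (C = -½ + (¼)*5323 = -½ + 5323/4 = 5321/4 ≈ 1330.3)
K = 84 (K = 6*(83 - 69) = 6*14 = 84)
N = 84
y = 42501/4 (y = -3*(5321/4 - (-87)*(-56)) = -3*(5321/4 - 1*4872) = -3*(5321/4 - 4872) = -3*(-14167/4) = 42501/4 ≈ 10625.)
(y + N) + B = (42501/4 + 84) - 5264 = 42837/4 - 5264 = 21781/4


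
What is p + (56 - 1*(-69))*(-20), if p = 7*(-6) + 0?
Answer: -2542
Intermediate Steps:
p = -42 (p = -42 + 0 = -42)
p + (56 - 1*(-69))*(-20) = -42 + (56 - 1*(-69))*(-20) = -42 + (56 + 69)*(-20) = -42 + 125*(-20) = -42 - 2500 = -2542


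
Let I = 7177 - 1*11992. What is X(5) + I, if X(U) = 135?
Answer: -4680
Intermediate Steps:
I = -4815 (I = 7177 - 11992 = -4815)
X(5) + I = 135 - 4815 = -4680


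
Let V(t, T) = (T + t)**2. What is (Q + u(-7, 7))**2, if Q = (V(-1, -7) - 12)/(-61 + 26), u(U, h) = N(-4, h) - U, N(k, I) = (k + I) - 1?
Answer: 69169/1225 ≈ 56.464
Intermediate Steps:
N(k, I) = -1 + I + k (N(k, I) = (I + k) - 1 = -1 + I + k)
u(U, h) = -5 + h - U (u(U, h) = (-1 + h - 4) - U = (-5 + h) - U = -5 + h - U)
Q = -52/35 (Q = ((-7 - 1)**2 - 12)/(-61 + 26) = ((-8)**2 - 12)/(-35) = (64 - 12)*(-1/35) = 52*(-1/35) = -52/35 ≈ -1.4857)
(Q + u(-7, 7))**2 = (-52/35 + (-5 + 7 - 1*(-7)))**2 = (-52/35 + (-5 + 7 + 7))**2 = (-52/35 + 9)**2 = (263/35)**2 = 69169/1225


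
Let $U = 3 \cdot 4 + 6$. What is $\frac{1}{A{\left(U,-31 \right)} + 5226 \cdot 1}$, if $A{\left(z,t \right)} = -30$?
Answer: $\frac{1}{5196} \approx 0.00019246$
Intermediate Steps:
$U = 18$ ($U = 12 + 6 = 18$)
$\frac{1}{A{\left(U,-31 \right)} + 5226 \cdot 1} = \frac{1}{-30 + 5226 \cdot 1} = \frac{1}{-30 + 5226} = \frac{1}{5196}$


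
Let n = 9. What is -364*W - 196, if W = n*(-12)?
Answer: 39116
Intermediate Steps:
W = -108 (W = 9*(-12) = -108)
-364*W - 196 = -364*(-108) - 196 = 39312 - 196 = 39116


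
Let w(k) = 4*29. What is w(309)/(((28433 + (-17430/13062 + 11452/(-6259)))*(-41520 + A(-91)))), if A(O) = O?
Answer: -56449921/575688899252815 ≈ -9.8056e-8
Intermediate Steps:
w(k) = 116
w(309)/(((28433 + (-17430/13062 + 11452/(-6259)))*(-41520 + A(-91)))) = 116/(((28433 + (-17430/13062 + 11452/(-6259)))*(-41520 - 91))) = 116/(((28433 + (-17430*1/13062 + 11452*(-1/6259)))*(-41611))) = 116/(((28433 + (-415/311 - 11452/6259))*(-41611))) = 116/(((28433 - 6159057/1946549)*(-41611))) = 116/(((55340068660/1946549)*(-41611))) = 116/(-2302755597011260/1946549) = 116*(-1946549/2302755597011260) = -56449921/575688899252815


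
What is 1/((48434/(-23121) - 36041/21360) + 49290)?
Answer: 164621520/8113572102733 ≈ 2.0290e-5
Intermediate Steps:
1/((48434/(-23121) - 36041/21360) + 49290) = 1/((48434*(-1/23121) - 36041*1/21360) + 49290) = 1/((-48434/23121 - 36041/21360) + 49290) = 1/(-622618067/164621520 + 49290) = 1/(8113572102733/164621520) = 164621520/8113572102733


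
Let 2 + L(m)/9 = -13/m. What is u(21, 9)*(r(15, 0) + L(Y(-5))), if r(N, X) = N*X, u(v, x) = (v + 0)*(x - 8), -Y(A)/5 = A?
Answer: -11907/25 ≈ -476.28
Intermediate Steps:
Y(A) = -5*A
L(m) = -18 - 117/m (L(m) = -18 + 9*(-13/m) = -18 - 117/m)
u(v, x) = v*(-8 + x)
u(21, 9)*(r(15, 0) + L(Y(-5))) = (21*(-8 + 9))*(15*0 + (-18 - 117/((-5*(-5))))) = (21*1)*(0 + (-18 - 117/25)) = 21*(0 + (-18 - 117*1/25)) = 21*(0 + (-18 - 117/25)) = 21*(0 - 567/25) = 21*(-567/25) = -11907/25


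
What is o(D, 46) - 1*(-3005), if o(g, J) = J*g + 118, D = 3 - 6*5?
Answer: 1881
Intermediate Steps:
D = -27 (D = 3 - 30 = -27)
o(g, J) = 118 + J*g
o(D, 46) - 1*(-3005) = (118 + 46*(-27)) - 1*(-3005) = (118 - 1242) + 3005 = -1124 + 3005 = 1881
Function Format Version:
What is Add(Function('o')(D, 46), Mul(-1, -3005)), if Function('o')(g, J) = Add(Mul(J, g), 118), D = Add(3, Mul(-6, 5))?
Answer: 1881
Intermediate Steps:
D = -27 (D = Add(3, -30) = -27)
Function('o')(g, J) = Add(118, Mul(J, g))
Add(Function('o')(D, 46), Mul(-1, -3005)) = Add(Add(118, Mul(46, -27)), Mul(-1, -3005)) = Add(Add(118, -1242), 3005) = Add(-1124, 3005) = 1881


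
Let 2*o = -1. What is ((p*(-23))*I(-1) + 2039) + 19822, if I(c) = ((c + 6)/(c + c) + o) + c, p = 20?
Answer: 23701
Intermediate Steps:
o = -1/2 (o = (1/2)*(-1) = -1/2 ≈ -0.50000)
I(c) = -1/2 + c + (6 + c)/(2*c) (I(c) = ((c + 6)/(c + c) - 1/2) + c = ((6 + c)/((2*c)) - 1/2) + c = ((6 + c)*(1/(2*c)) - 1/2) + c = ((6 + c)/(2*c) - 1/2) + c = (-1/2 + (6 + c)/(2*c)) + c = -1/2 + c + (6 + c)/(2*c))
((p*(-23))*I(-1) + 2039) + 19822 = ((20*(-23))*(-1 + 3/(-1)) + 2039) + 19822 = (-460*(-1 + 3*(-1)) + 2039) + 19822 = (-460*(-1 - 3) + 2039) + 19822 = (-460*(-4) + 2039) + 19822 = (1840 + 2039) + 19822 = 3879 + 19822 = 23701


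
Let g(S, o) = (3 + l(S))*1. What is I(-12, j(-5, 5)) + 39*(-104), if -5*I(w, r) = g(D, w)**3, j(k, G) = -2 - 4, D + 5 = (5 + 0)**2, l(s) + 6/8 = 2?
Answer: -1302833/320 ≈ -4071.4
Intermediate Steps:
l(s) = 5/4 (l(s) = -3/4 + 2 = 5/4)
D = 20 (D = -5 + (5 + 0)**2 = -5 + 5**2 = -5 + 25 = 20)
g(S, o) = 17/4 (g(S, o) = (3 + 5/4)*1 = (17/4)*1 = 17/4)
j(k, G) = -6
I(w, r) = -4913/320 (I(w, r) = -(17/4)**3/5 = -1/5*4913/64 = -4913/320)
I(-12, j(-5, 5)) + 39*(-104) = -4913/320 + 39*(-104) = -4913/320 - 4056 = -1302833/320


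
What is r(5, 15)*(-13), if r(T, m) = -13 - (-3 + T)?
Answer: 195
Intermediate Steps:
r(T, m) = -10 - T (r(T, m) = -13 + (3 - T) = -10 - T)
r(5, 15)*(-13) = (-10 - 1*5)*(-13) = (-10 - 5)*(-13) = -15*(-13) = 195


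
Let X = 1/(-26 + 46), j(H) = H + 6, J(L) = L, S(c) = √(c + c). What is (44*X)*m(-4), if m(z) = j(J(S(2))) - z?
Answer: 132/5 ≈ 26.400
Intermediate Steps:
S(c) = √2*√c (S(c) = √(2*c) = √2*√c)
j(H) = 6 + H
X = 1/20 ≈ 0.050000
m(z) = 8 - z (m(z) = (6 + √2*√2) - z = (6 + 2) - z = 8 - z)
(44*X)*m(-4) = (44*(1/20))*(8 - 1*(-4)) = 11*(8 + 4)/5 = (11/5)*12 = 132/5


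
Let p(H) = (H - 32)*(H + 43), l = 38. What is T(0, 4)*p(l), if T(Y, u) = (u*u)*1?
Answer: 7776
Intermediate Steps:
T(Y, u) = u² (T(Y, u) = u²*1 = u²)
p(H) = (-32 + H)*(43 + H)
T(0, 4)*p(l) = 4²*(-1376 + 38² + 11*38) = 16*(-1376 + 1444 + 418) = 16*486 = 7776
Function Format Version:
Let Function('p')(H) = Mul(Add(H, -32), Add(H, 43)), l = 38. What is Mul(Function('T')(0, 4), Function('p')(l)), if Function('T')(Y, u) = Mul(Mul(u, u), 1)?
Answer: 7776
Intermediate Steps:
Function('T')(Y, u) = Pow(u, 2) (Function('T')(Y, u) = Mul(Pow(u, 2), 1) = Pow(u, 2))
Function('p')(H) = Mul(Add(-32, H), Add(43, H))
Mul(Function('T')(0, 4), Function('p')(l)) = Mul(Pow(4, 2), Add(-1376, Pow(38, 2), Mul(11, 38))) = Mul(16, Add(-1376, 1444, 418)) = Mul(16, 486) = 7776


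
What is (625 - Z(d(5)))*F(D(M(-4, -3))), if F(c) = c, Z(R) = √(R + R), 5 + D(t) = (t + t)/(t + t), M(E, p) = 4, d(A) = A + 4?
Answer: -2500 + 12*√2 ≈ -2483.0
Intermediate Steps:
d(A) = 4 + A
D(t) = -4 (D(t) = -5 + (t + t)/(t + t) = -5 + (2*t)/((2*t)) = -5 + (2*t)*(1/(2*t)) = -5 + 1 = -4)
Z(R) = √2*√R (Z(R) = √(2*R) = √2*√R)
(625 - Z(d(5)))*F(D(M(-4, -3))) = (625 - √2*√(4 + 5))*(-4) = (625 - √2*√9)*(-4) = (625 - √2*3)*(-4) = (625 - 3*√2)*(-4) = -2500 + 12*√2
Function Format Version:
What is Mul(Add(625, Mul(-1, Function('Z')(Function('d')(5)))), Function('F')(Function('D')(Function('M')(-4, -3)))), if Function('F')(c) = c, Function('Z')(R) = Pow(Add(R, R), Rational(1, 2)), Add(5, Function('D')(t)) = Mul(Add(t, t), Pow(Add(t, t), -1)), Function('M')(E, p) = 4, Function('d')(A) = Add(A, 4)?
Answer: Add(-2500, Mul(12, Pow(2, Rational(1, 2)))) ≈ -2483.0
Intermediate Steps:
Function('d')(A) = Add(4, A)
Function('D')(t) = -4 (Function('D')(t) = Add(-5, Mul(Add(t, t), Pow(Add(t, t), -1))) = Add(-5, Mul(Mul(2, t), Pow(Mul(2, t), -1))) = Add(-5, Mul(Mul(2, t), Mul(Rational(1, 2), Pow(t, -1)))) = Add(-5, 1) = -4)
Function('Z')(R) = Mul(Pow(2, Rational(1, 2)), Pow(R, Rational(1, 2))) (Function('Z')(R) = Pow(Mul(2, R), Rational(1, 2)) = Mul(Pow(2, Rational(1, 2)), Pow(R, Rational(1, 2))))
Mul(Add(625, Mul(-1, Function('Z')(Function('d')(5)))), Function('F')(Function('D')(Function('M')(-4, -3)))) = Mul(Add(625, Mul(-1, Mul(Pow(2, Rational(1, 2)), Pow(Add(4, 5), Rational(1, 2))))), -4) = Mul(Add(625, Mul(-1, Mul(Pow(2, Rational(1, 2)), Pow(9, Rational(1, 2))))), -4) = Mul(Add(625, Mul(-1, Mul(Pow(2, Rational(1, 2)), 3))), -4) = Mul(Add(625, Mul(-1, Mul(3, Pow(2, Rational(1, 2))))), -4) = Mul(Add(625, Mul(-3, Pow(2, Rational(1, 2)))), -4) = Add(-2500, Mul(12, Pow(2, Rational(1, 2))))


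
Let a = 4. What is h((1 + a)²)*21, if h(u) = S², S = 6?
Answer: 756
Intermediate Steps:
h(u) = 36 (h(u) = 6² = 36)
h((1 + a)²)*21 = 36*21 = 756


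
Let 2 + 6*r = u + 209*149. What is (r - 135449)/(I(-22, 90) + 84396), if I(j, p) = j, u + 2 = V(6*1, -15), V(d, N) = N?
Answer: -65131/42187 ≈ -1.5439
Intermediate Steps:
u = -17 (u = -2 - 15 = -17)
r = 5187 (r = -⅓ + (-17 + 209*149)/6 = -⅓ + (-17 + 31141)/6 = -⅓ + (⅙)*31124 = -⅓ + 15562/3 = 5187)
(r - 135449)/(I(-22, 90) + 84396) = (5187 - 135449)/(-22 + 84396) = -130262/84374 = -130262*1/84374 = -65131/42187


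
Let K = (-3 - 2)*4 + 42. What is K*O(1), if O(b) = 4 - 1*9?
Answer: -110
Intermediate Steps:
O(b) = -5 (O(b) = 4 - 9 = -5)
K = 22 (K = -5*4 + 42 = -20 + 42 = 22)
K*O(1) = 22*(-5) = -110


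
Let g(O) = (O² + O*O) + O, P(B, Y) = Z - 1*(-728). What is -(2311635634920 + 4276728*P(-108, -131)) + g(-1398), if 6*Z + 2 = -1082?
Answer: -2313972523302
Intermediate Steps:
Z = -542/3 (Z = -⅓ + (⅙)*(-1082) = -⅓ - 541/3 = -542/3 ≈ -180.67)
P(B, Y) = 1642/3 (P(B, Y) = -542/3 - 1*(-728) = -542/3 + 728 = 1642/3)
g(O) = O + 2*O² (g(O) = (O² + O²) + O = 2*O² + O = O + 2*O²)
-(2311635634920 + 4276728*P(-108, -131)) + g(-1398) = -4276728/(1/(540515 + 1642/3)) - 1398*(1 + 2*(-1398)) = -4276728/(1/(1623187/3)) - 1398*(1 - 2796) = -4276728/3/1623187 - 1398*(-2795) = -4276728*1623187/3 + 3907410 = -2313976430712 + 3907410 = -2313972523302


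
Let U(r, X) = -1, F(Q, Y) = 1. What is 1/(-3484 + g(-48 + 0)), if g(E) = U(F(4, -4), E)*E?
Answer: -1/3436 ≈ -0.00029104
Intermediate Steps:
g(E) = -E
1/(-3484 + g(-48 + 0)) = 1/(-3484 - (-48 + 0)) = 1/(-3484 - 1*(-48)) = 1/(-3484 + 48) = 1/(-3436) = -1/3436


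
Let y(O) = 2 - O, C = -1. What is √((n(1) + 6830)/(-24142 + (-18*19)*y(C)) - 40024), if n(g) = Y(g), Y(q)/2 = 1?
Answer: I*√818456327/143 ≈ 200.06*I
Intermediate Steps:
Y(q) = 2 (Y(q) = 2*1 = 2)
n(g) = 2
√((n(1) + 6830)/(-24142 + (-18*19)*y(C)) - 40024) = √((2 + 6830)/(-24142 + (-18*19)*(2 - 1*(-1))) - 40024) = √(6832/(-24142 - 342*(2 + 1)) - 40024) = √(6832/(-24142 - 342*3) - 40024) = √(6832/(-24142 - 1026) - 40024) = √(6832/(-25168) - 40024) = √(6832*(-1/25168) - 40024) = √(-427/1573 - 40024) = √(-62958179/1573) = I*√818456327/143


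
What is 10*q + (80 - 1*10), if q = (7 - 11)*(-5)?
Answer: 270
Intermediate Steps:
q = 20 (q = -4*(-5) = 20)
10*q + (80 - 1*10) = 10*20 + (80 - 1*10) = 200 + (80 - 10) = 200 + 70 = 270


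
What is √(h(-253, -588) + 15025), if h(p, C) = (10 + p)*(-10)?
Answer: √17455 ≈ 132.12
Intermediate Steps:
h(p, C) = -100 - 10*p
√(h(-253, -588) + 15025) = √((-100 - 10*(-253)) + 15025) = √((-100 + 2530) + 15025) = √(2430 + 15025) = √17455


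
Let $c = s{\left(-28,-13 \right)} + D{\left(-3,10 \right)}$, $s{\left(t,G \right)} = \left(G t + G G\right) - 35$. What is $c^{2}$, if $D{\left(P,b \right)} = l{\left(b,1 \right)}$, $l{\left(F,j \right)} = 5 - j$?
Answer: $252004$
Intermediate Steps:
$s{\left(t,G \right)} = -35 + G^{2} + G t$ ($s{\left(t,G \right)} = \left(G t + G^{2}\right) - 35 = \left(G^{2} + G t\right) - 35 = -35 + G^{2} + G t$)
$D{\left(P,b \right)} = 4$ ($D{\left(P,b \right)} = 5 - 1 = 4$)
$c = 502$ ($c = \left(-35 + \left(-13\right)^{2} - -364\right) + 4 = \left(-35 + 169 + 364\right) + 4 = 498 + 4 = 502$)
$c^{2} = 502^{2} = 252004$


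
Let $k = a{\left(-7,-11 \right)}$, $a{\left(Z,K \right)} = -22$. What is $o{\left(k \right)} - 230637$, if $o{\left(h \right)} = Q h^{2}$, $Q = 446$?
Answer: $-14773$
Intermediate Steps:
$k = -22$
$o{\left(h \right)} = 446 h^{2}$
$o{\left(k \right)} - 230637 = 446 \left(-22\right)^{2} - 230637 = 446 \cdot 484 - 230637 = 215864 - 230637 = -14773$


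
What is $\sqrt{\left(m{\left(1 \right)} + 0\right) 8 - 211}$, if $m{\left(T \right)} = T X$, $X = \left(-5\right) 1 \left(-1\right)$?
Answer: $3 i \sqrt{19} \approx 13.077 i$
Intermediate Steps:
$X = 5$ ($X = \left(-5\right) \left(-1\right) = 5$)
$m{\left(T \right)} = 5 T$ ($m{\left(T \right)} = T 5 = 5 T$)
$\sqrt{\left(m{\left(1 \right)} + 0\right) 8 - 211} = \sqrt{\left(5 \cdot 1 + 0\right) 8 - 211} = \sqrt{\left(5 + 0\right) 8 - 211} = \sqrt{5 \cdot 8 - 211} = \sqrt{40 - 211} = \sqrt{-171} = 3 i \sqrt{19}$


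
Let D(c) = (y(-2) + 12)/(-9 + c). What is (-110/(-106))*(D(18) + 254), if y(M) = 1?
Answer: 126445/477 ≈ 265.08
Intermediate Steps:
D(c) = 13/(-9 + c) (D(c) = (1 + 12)/(-9 + c) = 13/(-9 + c))
(-110/(-106))*(D(18) + 254) = (-110/(-106))*(13/(-9 + 18) + 254) = (-110*(-1/106))*(13/9 + 254) = 55*(13*(1/9) + 254)/53 = 55*(13/9 + 254)/53 = (55/53)*(2299/9) = 126445/477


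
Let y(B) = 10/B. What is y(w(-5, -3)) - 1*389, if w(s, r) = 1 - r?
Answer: -773/2 ≈ -386.50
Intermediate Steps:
y(w(-5, -3)) - 1*389 = 10/(1 - 1*(-3)) - 1*389 = 10/(1 + 3) - 389 = 10/4 - 389 = 10*(1/4) - 389 = 5/2 - 389 = -773/2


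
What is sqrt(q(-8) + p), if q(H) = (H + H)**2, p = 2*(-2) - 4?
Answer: 2*sqrt(62) ≈ 15.748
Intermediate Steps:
p = -8 (p = -4 - 4 = -8)
q(H) = 4*H**2 (q(H) = (2*H)**2 = 4*H**2)
sqrt(q(-8) + p) = sqrt(4*(-8)**2 - 8) = sqrt(4*64 - 8) = sqrt(256 - 8) = sqrt(248) = 2*sqrt(62)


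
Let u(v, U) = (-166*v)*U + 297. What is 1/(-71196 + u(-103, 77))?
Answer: 1/1245647 ≈ 8.0280e-7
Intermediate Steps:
u(v, U) = 297 - 166*U*v (u(v, U) = -166*U*v + 297 = 297 - 166*U*v)
1/(-71196 + u(-103, 77)) = 1/(-71196 + (297 - 166*77*(-103))) = 1/(-71196 + (297 + 1316546)) = 1/(-71196 + 1316843) = 1/1245647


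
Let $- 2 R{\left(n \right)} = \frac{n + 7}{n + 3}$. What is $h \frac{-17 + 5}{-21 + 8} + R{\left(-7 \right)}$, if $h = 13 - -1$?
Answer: $\frac{168}{13} \approx 12.923$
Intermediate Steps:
$R{\left(n \right)} = - \frac{7 + n}{2 \left(3 + n\right)}$ ($R{\left(n \right)} = - \frac{\left(n + 7\right) \frac{1}{n + 3}}{2} = - \frac{\left(7 + n\right) \frac{1}{3 + n}}{2} = - \frac{\frac{1}{3 + n} \left(7 + n\right)}{2} = - \frac{7 + n}{2 \left(3 + n\right)}$)
$h = 14$ ($h = 13 + 1 = 14$)
$h \frac{-17 + 5}{-21 + 8} + R{\left(-7 \right)} = 14 \frac{-17 + 5}{-21 + 8} + \frac{-7 - -7}{2 \left(3 - 7\right)} = 14 \left(- \frac{12}{-13}\right) + \frac{-7 + 7}{2 \left(-4\right)} = 14 \left(\left(-12\right) \left(- \frac{1}{13}\right)\right) + \frac{1}{2} \left(- \frac{1}{4}\right) 0 = 14 \cdot \frac{12}{13} + 0 = \frac{168}{13} + 0 = \frac{168}{13}$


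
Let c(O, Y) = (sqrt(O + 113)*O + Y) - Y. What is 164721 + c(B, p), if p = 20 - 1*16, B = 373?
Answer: 164721 + 3357*sqrt(6) ≈ 1.7294e+5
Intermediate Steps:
p = 4 (p = 20 - 16 = 4)
c(O, Y) = O*sqrt(113 + O) (c(O, Y) = (sqrt(113 + O)*O + Y) - Y = (O*sqrt(113 + O) + Y) - Y = (Y + O*sqrt(113 + O)) - Y = O*sqrt(113 + O))
164721 + c(B, p) = 164721 + 373*sqrt(113 + 373) = 164721 + 373*sqrt(486) = 164721 + 373*(9*sqrt(6)) = 164721 + 3357*sqrt(6)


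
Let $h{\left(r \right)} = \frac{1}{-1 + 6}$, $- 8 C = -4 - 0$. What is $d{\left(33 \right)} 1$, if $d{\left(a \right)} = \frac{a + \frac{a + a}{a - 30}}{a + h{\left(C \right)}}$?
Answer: $\frac{275}{166} \approx 1.6566$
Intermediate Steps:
$C = \frac{1}{2}$ ($C = - \frac{-4 - 0}{8} = - \frac{-4 + 0}{8} = \left(- \frac{1}{8}\right) \left(-4\right) = \frac{1}{2} \approx 0.5$)
$h{\left(r \right)} = \frac{1}{5}$
$d{\left(a \right)} = \frac{a + \frac{2 a}{-30 + a}}{\frac{1}{5} + a}$ ($d{\left(a \right)} = \frac{a + \frac{a + a}{a - 30}}{a + \frac{1}{5}} = \frac{a + \frac{2 a}{-30 + a}}{\frac{1}{5} + a}$)
$d{\left(33 \right)} 1 = 5 \cdot 33 \frac{1}{-30 - 4917 + 5 \cdot 33^{2}} \left(-28 + 33\right) 1 = 5 \cdot 33 \frac{1}{-30 - 4917 + 5 \cdot 1089} \cdot 5 \cdot 1 = 5 \cdot 33 \frac{1}{-30 - 4917 + 5445} \cdot 5 \cdot 1 = 5 \cdot 33 \cdot \frac{1}{498} \cdot 5 \cdot 1 = \frac{275}{166} \cdot 1 = \frac{275}{166}$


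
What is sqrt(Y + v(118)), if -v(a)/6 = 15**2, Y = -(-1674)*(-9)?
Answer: 12*I*sqrt(114) ≈ 128.13*I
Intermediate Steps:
Y = -15066 (Y = -1674*9 = -15066)
v(a) = -1350 (v(a) = -6*15**2 = -6*225 = -1350)
sqrt(Y + v(118)) = sqrt(-15066 - 1350) = sqrt(-16416) = 12*I*sqrt(114)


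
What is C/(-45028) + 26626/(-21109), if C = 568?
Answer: -302726360/237624013 ≈ -1.2740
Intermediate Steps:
C/(-45028) + 26626/(-21109) = 568/(-45028) + 26626/(-21109) = 568*(-1/45028) + 26626*(-1/21109) = -142/11257 - 26626/21109 = -302726360/237624013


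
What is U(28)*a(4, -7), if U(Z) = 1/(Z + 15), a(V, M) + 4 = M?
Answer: -11/43 ≈ -0.25581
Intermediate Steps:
a(V, M) = -4 + M
U(Z) = 1/(15 + Z)
U(28)*a(4, -7) = (-4 - 7)/(15 + 28) = -11/43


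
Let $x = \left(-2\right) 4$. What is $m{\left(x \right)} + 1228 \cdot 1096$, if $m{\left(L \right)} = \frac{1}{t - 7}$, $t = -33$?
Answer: $\frac{53835519}{40} \approx 1.3459 \cdot 10^{6}$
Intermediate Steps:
$x = -8$
$m{\left(L \right)} = - \frac{1}{40}$ ($m{\left(L \right)} = \frac{1}{-33 - 7} = \frac{1}{-40} = - \frac{1}{40}$)
$m{\left(x \right)} + 1228 \cdot 1096 = - \frac{1}{40} + 1228 \cdot 1096 = - \frac{1}{40} + 1345888 = \frac{53835519}{40}$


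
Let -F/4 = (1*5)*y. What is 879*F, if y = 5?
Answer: -87900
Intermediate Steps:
F = -100 (F = -4*1*5*5 = -20*5 = -4*25 = -100)
879*F = 879*(-100) = -87900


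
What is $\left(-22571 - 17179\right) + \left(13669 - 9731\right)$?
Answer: $-35812$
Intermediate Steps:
$\left(-22571 - 17179\right) + \left(13669 - 9731\right) = \left(-22571 - 17179\right) + 3938 = -39750 + 3938 = -35812$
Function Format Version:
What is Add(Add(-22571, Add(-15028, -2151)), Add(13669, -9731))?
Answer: -35812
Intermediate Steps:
Add(Add(-22571, Add(-15028, -2151)), Add(13669, -9731)) = Add(Add(-22571, -17179), 3938) = Add(-39750, 3938) = -35812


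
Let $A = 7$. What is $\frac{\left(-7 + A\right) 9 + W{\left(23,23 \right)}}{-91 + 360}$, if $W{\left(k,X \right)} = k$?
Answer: $\frac{23}{269} \approx 0.085502$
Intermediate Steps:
$\frac{\left(-7 + A\right) 9 + W{\left(23,23 \right)}}{-91 + 360} = \frac{\left(-7 + 7\right) 9 + 23}{-91 + 360} = \frac{0 \cdot 9 + 23}{269} = \left(0 + 23\right) \frac{1}{269} = 23 \cdot \frac{1}{269} = \frac{23}{269}$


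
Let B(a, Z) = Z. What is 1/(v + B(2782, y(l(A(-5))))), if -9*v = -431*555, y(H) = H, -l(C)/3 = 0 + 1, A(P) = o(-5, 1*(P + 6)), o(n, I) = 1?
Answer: 3/79726 ≈ 3.7629e-5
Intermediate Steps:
A(P) = 1
l(C) = -3 (l(C) = -3*(0 + 1) = -3*1 = -3)
v = 79735/3 (v = -(-431)*555/9 = -1/9*(-239205) = 79735/3 ≈ 26578.)
1/(v + B(2782, y(l(A(-5))))) = 1/(79735/3 - 3) = 1/(79726/3) = 3/79726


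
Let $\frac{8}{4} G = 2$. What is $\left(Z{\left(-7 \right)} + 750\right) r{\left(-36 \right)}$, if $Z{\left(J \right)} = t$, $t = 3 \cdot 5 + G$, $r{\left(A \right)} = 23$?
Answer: $17618$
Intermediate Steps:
$G = 1$ ($G = \frac{1}{2} \cdot 2 = 1$)
$t = 16$ ($t = 3 \cdot 5 + 1 = 15 + 1 = 16$)
$Z{\left(J \right)} = 16$
$\left(Z{\left(-7 \right)} + 750\right) r{\left(-36 \right)} = \left(16 + 750\right) 23 = 766 \cdot 23 = 17618$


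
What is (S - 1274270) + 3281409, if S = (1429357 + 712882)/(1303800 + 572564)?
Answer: 3766125504835/1876364 ≈ 2.0071e+6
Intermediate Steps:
S = 2142239/1876364 ≈ 1.1417
(S - 1274270) + 3281409 = (2142239/1876364 - 1274270) + 3281409 = -2390992212041/1876364 + 3281409 = 3766125504835/1876364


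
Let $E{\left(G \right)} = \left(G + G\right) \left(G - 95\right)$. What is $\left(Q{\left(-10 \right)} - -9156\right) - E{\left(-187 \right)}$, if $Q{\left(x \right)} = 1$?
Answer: $-96311$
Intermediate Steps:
$E{\left(G \right)} = 2 G \left(-95 + G\right)$
$\left(Q{\left(-10 \right)} - -9156\right) - E{\left(-187 \right)} = \left(1 - -9156\right) - 2 \left(-187\right) \left(-95 - 187\right) = \left(1 + 9156\right) - 2 \left(-187\right) \left(-282\right) = 9157 - 105468 = -96311$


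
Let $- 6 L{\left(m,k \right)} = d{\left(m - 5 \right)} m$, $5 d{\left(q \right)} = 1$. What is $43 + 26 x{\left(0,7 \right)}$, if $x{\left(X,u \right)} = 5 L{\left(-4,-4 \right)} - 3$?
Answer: $- \frac{53}{3} \approx -17.667$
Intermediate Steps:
$d{\left(q \right)} = \frac{1}{5}$ ($d{\left(q \right)} = \frac{1}{5} \cdot 1 = \frac{1}{5}$)
$L{\left(m,k \right)} = - \frac{m}{30}$ ($L{\left(m,k \right)} = - \frac{\frac{1}{5} m}{6} = - \frac{m}{30}$)
$x{\left(X,u \right)} = - \frac{7}{3}$ ($x{\left(X,u \right)} = 5 \left(\left(- \frac{1}{30}\right) \left(-4\right)\right) - 3 = 5 \cdot \frac{2}{15} - 3 = \frac{2}{3} - 3 = - \frac{7}{3}$)
$43 + 26 x{\left(0,7 \right)} = 43 + 26 \left(- \frac{7}{3}\right) = 43 - \frac{182}{3} = - \frac{53}{3}$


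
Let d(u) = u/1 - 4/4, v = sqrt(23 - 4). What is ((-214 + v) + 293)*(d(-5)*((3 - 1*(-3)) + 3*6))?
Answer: -11376 - 144*sqrt(19) ≈ -12004.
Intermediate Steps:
v = sqrt(19) ≈ 4.3589
d(u) = -1 + u (d(u) = u*1 - 4*1/4 = u - 1 = -1 + u)
((-214 + v) + 293)*(d(-5)*((3 - 1*(-3)) + 3*6)) = ((-214 + sqrt(19)) + 293)*((-1 - 5)*((3 - 1*(-3)) + 3*6)) = (79 + sqrt(19))*(-6*((3 + 3) + 18)) = (79 + sqrt(19))*(-6*(6 + 18)) = (79 + sqrt(19))*(-6*24) = (79 + sqrt(19))*(-144) = -11376 - 144*sqrt(19)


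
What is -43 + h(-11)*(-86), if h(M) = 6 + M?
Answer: 387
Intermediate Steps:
-43 + h(-11)*(-86) = -43 + (6 - 11)*(-86) = -43 - 5*(-86) = -43 + 430 = 387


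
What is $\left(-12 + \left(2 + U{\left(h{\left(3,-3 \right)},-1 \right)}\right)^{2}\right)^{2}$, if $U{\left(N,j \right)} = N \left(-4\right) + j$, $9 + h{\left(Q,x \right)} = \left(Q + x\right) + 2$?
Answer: $687241$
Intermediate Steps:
$h{\left(Q,x \right)} = -7 + Q + x$ ($h{\left(Q,x \right)} = -9 + \left(\left(Q + x\right) + 2\right) = -9 + \left(2 + Q + x\right) = -7 + Q + x$)
$U{\left(N,j \right)} = j - 4 N$ ($U{\left(N,j \right)} = - 4 N + j = j - 4 N$)
$\left(-12 + \left(2 + U{\left(h{\left(3,-3 \right)},-1 \right)}\right)^{2}\right)^{2} = \left(-12 + \left(2 - \left(1 + 4 \left(-7 + 3 - 3\right)\right)\right)^{2}\right)^{2} = \left(-12 + \left(2 - -27\right)^{2}\right)^{2} = \left(-12 + \left(2 + \left(-1 + 28\right)\right)^{2}\right)^{2} = \left(-12 + \left(2 + 27\right)^{2}\right)^{2} = \left(-12 + 29^{2}\right)^{2} = \left(-12 + 841\right)^{2} = 829^{2} = 687241$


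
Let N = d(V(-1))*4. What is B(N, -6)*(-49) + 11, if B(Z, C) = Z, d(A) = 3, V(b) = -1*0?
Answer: -577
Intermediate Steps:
V(b) = 0
N = 12 (N = 3*4 = 12)
B(N, -6)*(-49) + 11 = 12*(-49) + 11 = -588 + 11 = -577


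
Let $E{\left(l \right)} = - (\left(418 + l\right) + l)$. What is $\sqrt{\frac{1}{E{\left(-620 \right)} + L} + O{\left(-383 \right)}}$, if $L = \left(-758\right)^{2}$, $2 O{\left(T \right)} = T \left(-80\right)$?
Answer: $\frac{\sqrt{5071977831194106}}{575386} \approx 123.77$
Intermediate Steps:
$O{\left(T \right)} = - 40 T$ ($O{\left(T \right)} = \frac{T \left(-80\right)}{2} = \frac{\left(-80\right) T}{2} = - 40 T$)
$E{\left(l \right)} = -418 - 2 l$ ($E{\left(l \right)} = - (418 + 2 l) = -418 - 2 l$)
$L = 574564$
$\sqrt{\frac{1}{E{\left(-620 \right)} + L} + O{\left(-383 \right)}} = \sqrt{\frac{1}{\left(-418 - -1240\right) + 574564} - -15320} = \sqrt{\frac{1}{\left(-418 + 1240\right) + 574564} + 15320} = \sqrt{\frac{1}{822 + 574564} + 15320} = \sqrt{\frac{1}{575386} + 15320} = \sqrt{\frac{8814913521}{575386}} = \frac{\sqrt{5071977831194106}}{575386}$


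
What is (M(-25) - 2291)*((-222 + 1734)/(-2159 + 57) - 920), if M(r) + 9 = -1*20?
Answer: 2245008320/1051 ≈ 2.1361e+6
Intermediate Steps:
M(r) = -29 (M(r) = -9 - 1*20 = -9 - 20 = -29)
(M(-25) - 2291)*((-222 + 1734)/(-2159 + 57) - 920) = (-29 - 2291)*((-222 + 1734)/(-2159 + 57) - 920) = -2320*(1512/(-2102) - 920) = -2320*(1512*(-1/2102) - 920) = -2320*(-756/1051 - 920) = -2320*(-967676/1051) = 2245008320/1051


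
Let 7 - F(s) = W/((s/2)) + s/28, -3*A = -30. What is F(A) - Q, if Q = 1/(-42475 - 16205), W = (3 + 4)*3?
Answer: 200687/82152 ≈ 2.4429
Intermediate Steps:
W = 21 (W = 7*3 = 21)
Q = -1/58680 (Q = 1/(-58680) = -1/58680 ≈ -1.7042e-5)
A = 10 (A = -⅓*(-30) = 10)
F(s) = 7 - 42/s - s/28 (F(s) = 7 - (21/((s/2)) + s/28) = 7 - (21*(2/s) + s/28) = 7 - (42/s + s/28) = 7 + (-42/s - s/28) = 7 - 42/s - s/28)
F(A) - Q = (7 - 42/10 - 1/28*10) - 1*(-1/58680) = (7 - 42*⅒ - 5/14) + 1/58680 = (7 - 21/5 - 5/14) + 1/58680 = 171/70 + 1/58680 = 200687/82152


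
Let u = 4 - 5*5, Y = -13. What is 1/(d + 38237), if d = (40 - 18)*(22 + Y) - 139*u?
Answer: 1/41354 ≈ 2.4181e-5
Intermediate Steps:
u = -21 (u = 4 - 25 = -21)
d = 3117 (d = (40 - 18)*(22 - 13) - 139*(-21) = 22*9 + 2919 = 198 + 2919 = 3117)
1/(d + 38237) = 1/(3117 + 38237) = 1/41354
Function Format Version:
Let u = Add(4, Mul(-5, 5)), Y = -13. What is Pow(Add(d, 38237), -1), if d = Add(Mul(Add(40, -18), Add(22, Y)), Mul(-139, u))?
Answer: Rational(1, 41354) ≈ 2.4181e-5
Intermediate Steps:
u = -21 (u = Add(4, -25) = -21)
d = 3117 (d = Add(Mul(Add(40, -18), Add(22, -13)), Mul(-139, -21)) = Add(Mul(22, 9), 2919) = Add(198, 2919) = 3117)
Pow(Add(d, 38237), -1) = Pow(Add(3117, 38237), -1) = Pow(41354, -1) = Rational(1, 41354)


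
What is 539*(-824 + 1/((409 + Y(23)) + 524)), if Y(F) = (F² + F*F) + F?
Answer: -894489365/2014 ≈ -4.4414e+5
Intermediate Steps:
Y(F) = F + 2*F² (Y(F) = (F² + F²) + F = 2*F² + F = F + 2*F²)
539*(-824 + 1/((409 + Y(23)) + 524)) = 539*(-824 + 1/((409 + 23*(1 + 2*23)) + 524)) = 539*(-824 + 1/((409 + 23*(1 + 46)) + 524)) = 539*(-824 + 1/((409 + 23*47) + 524)) = 539*(-824 + 1/((409 + 1081) + 524)) = 539*(-824 + 1/(1490 + 524)) = 539*(-824 + 1/2014) = 539*(-1659535/2014) = -894489365/2014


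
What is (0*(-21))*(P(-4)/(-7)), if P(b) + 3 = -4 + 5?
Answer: 0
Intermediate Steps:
P(b) = -2 (P(b) = -3 + (-4 + 5) = -3 + 1 = -2)
(0*(-21))*(P(-4)/(-7)) = (0*(-21))*(-2/(-7)) = 0*(-2*(-1/7)) = 0*(2/7) = 0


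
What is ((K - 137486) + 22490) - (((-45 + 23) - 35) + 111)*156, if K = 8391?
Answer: -115029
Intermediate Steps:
((K - 137486) + 22490) - (((-45 + 23) - 35) + 111)*156 = ((8391 - 137486) + 22490) - (((-45 + 23) - 35) + 111)*156 = (-129095 + 22490) - ((-22 - 35) + 111)*156 = -106605 - (-57 + 111)*156 = -106605 - 54*156 = -106605 - 1*8424 = -106605 - 8424 = -115029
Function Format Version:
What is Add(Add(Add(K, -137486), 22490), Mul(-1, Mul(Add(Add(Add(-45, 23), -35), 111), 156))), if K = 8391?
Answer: -115029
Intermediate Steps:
Add(Add(Add(K, -137486), 22490), Mul(-1, Mul(Add(Add(Add(-45, 23), -35), 111), 156))) = Add(Add(Add(8391, -137486), 22490), Mul(-1, Mul(Add(Add(Add(-45, 23), -35), 111), 156))) = Add(Add(-129095, 22490), Mul(-1, Mul(Add(Add(-22, -35), 111), 156))) = Add(-106605, Mul(-1, Mul(Add(-57, 111), 156))) = Add(-106605, Mul(-1, Mul(54, 156))) = Add(-106605, Mul(-1, 8424)) = Add(-106605, -8424) = -115029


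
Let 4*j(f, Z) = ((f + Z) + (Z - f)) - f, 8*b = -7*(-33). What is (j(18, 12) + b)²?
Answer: 59049/64 ≈ 922.64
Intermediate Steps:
b = 231/8 (b = (-7*(-33))/8 = (⅛)*231 = 231/8 ≈ 28.875)
j(f, Z) = Z/2 - f/4 (j(f, Z) = (((f + Z) + (Z - f)) - f)/4 = (((Z + f) + (Z - f)) - f)/4 = (2*Z - f)/4 = (-f + 2*Z)/4 = Z/2 - f/4)
(j(18, 12) + b)² = (((½)*12 - ¼*18) + 231/8)² = ((6 - 9/2) + 231/8)² = (3/2 + 231/8)² = (243/8)² = 59049/64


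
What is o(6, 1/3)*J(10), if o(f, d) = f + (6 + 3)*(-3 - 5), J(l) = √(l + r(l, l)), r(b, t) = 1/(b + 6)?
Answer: -33*√161/2 ≈ -209.36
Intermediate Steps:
r(b, t) = 1/(6 + b)
J(l) = √(l + 1/(6 + l))
o(f, d) = -72 + f (o(f, d) = f + 9*(-8) = f - 72 = -72 + f)
o(6, 1/3)*J(10) = (-72 + 6)*√((1 + 10*(6 + 10))/(6 + 10)) = -66*√(1 + 10*16)/4 = -66*√(1 + 160)/4 = -66*√161/4 = -33*√161/2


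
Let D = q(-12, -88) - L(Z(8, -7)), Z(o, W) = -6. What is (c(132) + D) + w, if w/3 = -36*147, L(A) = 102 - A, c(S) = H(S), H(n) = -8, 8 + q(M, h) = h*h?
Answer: -8256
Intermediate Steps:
q(M, h) = -8 + h**2 (q(M, h) = -8 + h*h = -8 + h**2)
c(S) = -8
w = -15876 (w = 3*(-36*147) = 3*(-5292) = -15876)
D = 7628 (D = (-8 + (-88)**2) - (102 - 1*(-6)) = (-8 + 7744) - (102 + 6) = 7736 - 1*108 = 7736 - 108 = 7628)
(c(132) + D) + w = (-8 + 7628) - 15876 = 7620 - 15876 = -8256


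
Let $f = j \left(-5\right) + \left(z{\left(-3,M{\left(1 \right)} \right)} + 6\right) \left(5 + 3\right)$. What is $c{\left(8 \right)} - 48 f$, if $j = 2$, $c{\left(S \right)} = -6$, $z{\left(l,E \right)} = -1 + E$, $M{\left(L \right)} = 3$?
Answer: $-2598$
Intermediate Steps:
$f = 54$ ($f = 2 \left(-5\right) + \left(\left(-1 + 3\right) + 6\right) \left(5 + 3\right) = -10 + \left(2 + 6\right) 8 = -10 + 8 \cdot 8 = -10 + 64 = 54$)
$c{\left(8 \right)} - 48 f = -6 - 2592 = -2598$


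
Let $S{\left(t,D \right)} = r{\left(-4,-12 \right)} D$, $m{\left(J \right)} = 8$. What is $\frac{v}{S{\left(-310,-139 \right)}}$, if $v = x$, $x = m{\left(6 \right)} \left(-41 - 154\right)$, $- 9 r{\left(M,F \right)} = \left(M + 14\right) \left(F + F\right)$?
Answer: $\frac{117}{278} \approx 0.42086$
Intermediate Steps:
$r{\left(M,F \right)} = - \frac{2 F \left(14 + M\right)}{9}$ ($r{\left(M,F \right)} = - \frac{\left(M + 14\right) \left(F + F\right)}{9} = - \frac{\left(14 + M\right) 2 F}{9} = - \frac{2 F \left(14 + M\right)}{9}$)
$x = -1560$ ($x = 8 \left(-41 - 154\right) = 8 \left(-195\right) = -1560$)
$v = -1560$
$S{\left(t,D \right)} = \frac{80 D}{3}$ ($S{\left(t,D \right)} = \left(- \frac{2}{9}\right) \left(-12\right) \left(14 - 4\right) D = \left(- \frac{2}{9}\right) \left(-12\right) 10 D = \frac{80 D}{3}$)
$\frac{v}{S{\left(-310,-139 \right)}} = - \frac{1560}{\frac{80}{3} \left(-139\right)} = - \frac{1560}{- \frac{11120}{3}} = \left(-1560\right) \left(- \frac{3}{11120}\right) = \frac{117}{278}$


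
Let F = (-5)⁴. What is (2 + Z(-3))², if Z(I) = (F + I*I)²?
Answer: 161570233764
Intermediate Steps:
F = 625
Z(I) = (625 + I²)² (Z(I) = (625 + I*I)² = (625 + I²)²)
(2 + Z(-3))² = (2 + (625 + (-3)²)²)² = (2 + (625 + 9)²)² = (2 + 634²)² = (2 + 401956)² = 401958² = 161570233764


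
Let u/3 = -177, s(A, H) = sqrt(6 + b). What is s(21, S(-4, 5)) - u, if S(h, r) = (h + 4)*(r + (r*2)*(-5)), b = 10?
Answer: 535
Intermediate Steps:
S(h, r) = -9*r*(4 + h) (S(h, r) = (4 + h)*(r + (2*r)*(-5)) = (4 + h)*(r - 10*r) = (4 + h)*(-9*r) = -9*r*(4 + h))
s(A, H) = 4 (s(A, H) = sqrt(6 + 10) = sqrt(16) = 4)
u = -531 (u = 3*(-177) = -531)
s(21, S(-4, 5)) - u = 4 - 1*(-531) = 4 + 531 = 535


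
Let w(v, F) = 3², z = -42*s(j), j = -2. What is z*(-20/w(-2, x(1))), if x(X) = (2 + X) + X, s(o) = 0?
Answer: 0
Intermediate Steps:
z = 0 (z = -42*0 = 0)
x(X) = 2 + 2*X
w(v, F) = 9
z*(-20/w(-2, x(1))) = 0*(-20/9) = 0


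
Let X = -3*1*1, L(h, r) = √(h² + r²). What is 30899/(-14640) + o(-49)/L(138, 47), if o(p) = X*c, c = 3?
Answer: -30899/14640 - 9*√21253/21253 ≈ -2.1723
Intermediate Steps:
X = -3 (X = -3*1 = -3)
o(p) = -9 (o(p) = -3*3 = -9)
30899/(-14640) + o(-49)/L(138, 47) = 30899/(-14640) - 9/√(138² + 47²) = 30899*(-1/14640) - 9/√(19044 + 2209) = -30899/14640 - 9*√21253/21253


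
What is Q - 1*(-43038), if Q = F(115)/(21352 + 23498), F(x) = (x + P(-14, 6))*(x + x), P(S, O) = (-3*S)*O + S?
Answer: 8392763/195 ≈ 43040.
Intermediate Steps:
P(S, O) = S - 3*O*S (P(S, O) = -3*O*S + S = S - 3*O*S)
F(x) = 2*x*(238 + x) (F(x) = (x - 14*(1 - 3*6))*(x + x) = (x - 14*(1 - 18))*(2*x) = (x - 14*(-17))*(2*x) = (x + 238)*(2*x) = (238 + x)*(2*x) = 2*x*(238 + x))
Q = 353/195 (Q = (2*115*(238 + 115))/(21352 + 23498) = (2*115*353)/44850 = 81190*(1/44850) = 353/195 ≈ 1.8103)
Q - 1*(-43038) = 353/195 - 1*(-43038) = 353/195 + 43038 = 8392763/195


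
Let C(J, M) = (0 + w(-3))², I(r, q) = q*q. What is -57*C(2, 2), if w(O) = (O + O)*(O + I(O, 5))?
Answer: -993168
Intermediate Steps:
I(r, q) = q²
w(O) = 2*O*(25 + O) (w(O) = (O + O)*(O + 5²) = (2*O)*(O + 25) = (2*O)*(25 + O) = 2*O*(25 + O))
C(J, M) = 17424 (C(J, M) = (0 + 2*(-3)*(25 - 3))² = (0 + 2*(-3)*22)² = (0 - 132)² = (-132)² = 17424)
-57*C(2, 2) = -57*17424 = -993168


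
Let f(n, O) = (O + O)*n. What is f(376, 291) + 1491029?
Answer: 1709861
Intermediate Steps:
f(n, O) = 2*O*n (f(n, O) = (2*O)*n = 2*O*n)
f(376, 291) + 1491029 = 2*291*376 + 1491029 = 218832 + 1491029 = 1709861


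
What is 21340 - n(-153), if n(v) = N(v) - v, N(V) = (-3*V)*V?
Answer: 91414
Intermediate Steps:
N(V) = -3*V²
n(v) = -v - 3*v² (n(v) = -3*v² - v = -v - 3*v²)
21340 - n(-153) = 21340 - (-153)*(-1 - 3*(-153)) = 21340 - (-153)*(-1 + 459) = 21340 - (-153)*458 = 21340 - 1*(-70074) = 21340 + 70074 = 91414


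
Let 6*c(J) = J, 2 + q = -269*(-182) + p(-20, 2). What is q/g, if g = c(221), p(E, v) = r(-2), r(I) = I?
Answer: 293724/221 ≈ 1329.1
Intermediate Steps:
p(E, v) = -2
q = 48954 (q = -2 + (-269*(-182) - 2) = -2 + (48958 - 2) = -2 + 48956 = 48954)
c(J) = J/6
g = 221/6 (g = (⅙)*221 = 221/6 ≈ 36.833)
q/g = 48954/(221/6) = 48954*(6/221) = 293724/221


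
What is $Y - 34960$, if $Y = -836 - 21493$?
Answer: $-57289$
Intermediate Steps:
$Y = -22329$
$Y - 34960 = -22329 - 34960 = -57289$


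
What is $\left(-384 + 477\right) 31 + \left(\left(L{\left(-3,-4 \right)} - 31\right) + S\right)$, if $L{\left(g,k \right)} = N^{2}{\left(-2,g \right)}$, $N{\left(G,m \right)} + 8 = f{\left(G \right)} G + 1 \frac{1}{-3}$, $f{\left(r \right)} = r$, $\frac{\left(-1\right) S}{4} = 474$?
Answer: $\frac{8773}{9} \approx 974.78$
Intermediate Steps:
$S = -1896$ ($S = \left(-4\right) 474 = -1896$)
$N{\left(G,m \right)} = - \frac{25}{3} + G^{2}$ ($N{\left(G,m \right)} = -8 + \left(G G + 1 \frac{1}{-3}\right) = -8 + \left(G^{2} + 1 \left(- \frac{1}{3}\right)\right) = -8 + \left(G^{2} - \frac{1}{3}\right) = -8 + \left(- \frac{1}{3} + G^{2}\right) = - \frac{25}{3} + G^{2}$)
$L{\left(g,k \right)} = \frac{169}{9}$ ($L{\left(g,k \right)} = \left(- \frac{25}{3} + \left(-2\right)^{2}\right)^{2} = \left(- \frac{25}{3} + 4\right)^{2} = \left(- \frac{13}{3}\right)^{2} = \frac{169}{9}$)
$\left(-384 + 477\right) 31 + \left(\left(L{\left(-3,-4 \right)} - 31\right) + S\right) = \left(-384 + 477\right) 31 + \left(\left(\frac{169}{9} - 31\right) - 1896\right) = 93 \cdot 31 - \frac{17174}{9} = 2883 - \frac{17174}{9} = \frac{8773}{9}$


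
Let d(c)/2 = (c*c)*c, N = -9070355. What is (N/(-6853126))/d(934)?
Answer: 1295765/1595369558930144 ≈ 8.1220e-10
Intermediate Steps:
d(c) = 2*c³ (d(c) = 2*((c*c)*c) = 2*(c²*c) = 2*c³)
(N/(-6853126))/d(934) = (-9070355/(-6853126))/((2*934³)) = (-9070355*(-1/6853126))/((2*814780504)) = (1295765/979018)/1629561008 = (1295765/979018)*(1/1629561008) = 1295765/1595369558930144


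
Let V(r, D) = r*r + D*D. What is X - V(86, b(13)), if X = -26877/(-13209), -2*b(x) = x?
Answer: -7703919/1036 ≈ -7436.2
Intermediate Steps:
b(x) = -x/2
V(r, D) = D² + r² (V(r, D) = r² + D² = D² + r²)
X = 527/259 (X = -26877*(-1/13209) = 527/259 ≈ 2.0347)
X - V(86, b(13)) = 527/259 - ((-½*13)² + 86²) = 527/259 - ((-13/2)² + 7396) = 527/259 - (169/4 + 7396) = 527/259 - 1*29753/4 = 527/259 - 29753/4 = -7703919/1036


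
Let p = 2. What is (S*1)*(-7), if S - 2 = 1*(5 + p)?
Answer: -63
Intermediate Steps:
S = 9 (S = 2 + 1*(5 + 2) = 2 + 1*7 = 2 + 7 = 9)
(S*1)*(-7) = (9*1)*(-7) = 9*(-7) = -63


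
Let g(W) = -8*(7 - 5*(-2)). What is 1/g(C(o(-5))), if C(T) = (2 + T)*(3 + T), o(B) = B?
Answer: -1/136 ≈ -0.0073529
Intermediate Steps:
g(W) = -136 (g(W) = -8*(7 + 10) = -8*17 = -136)
1/g(C(o(-5))) = 1/(-136) = -1/136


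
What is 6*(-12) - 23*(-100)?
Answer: 2228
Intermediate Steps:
6*(-12) - 23*(-100) = -72 + 2300 = 2228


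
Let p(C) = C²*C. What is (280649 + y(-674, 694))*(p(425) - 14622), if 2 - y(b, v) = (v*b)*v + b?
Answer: 24936707034450967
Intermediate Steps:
p(C) = C³
y(b, v) = 2 - b - b*v² (y(b, v) = 2 - ((v*b)*v + b) = 2 - ((b*v)*v + b) = 2 - (b*v² + b) = 2 - (b + b*v²) = 2 + (-b - b*v²) = 2 - b - b*v²)
(280649 + y(-674, 694))*(p(425) - 14622) = (280649 + (2 - 1*(-674) - 1*(-674)*694²))*(425³ - 14622) = (280649 + (2 + 674 - 1*(-674)*481636))*(76765625 - 14622) = (280649 + (2 + 674 + 324622664))*76751003 = (280649 + 324623340)*76751003 = 324903989*76751003 = 24936707034450967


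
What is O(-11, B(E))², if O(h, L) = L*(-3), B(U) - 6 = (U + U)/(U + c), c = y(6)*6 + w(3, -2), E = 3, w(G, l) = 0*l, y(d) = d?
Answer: 57600/169 ≈ 340.83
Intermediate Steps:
w(G, l) = 0
c = 36 (c = 6*6 + 0 = 36 + 0 = 36)
B(U) = 6 + 2*U/(36 + U) (B(U) = 6 + (U + U)/(U + 36) = 6 + (2*U)/(36 + U) = 6 + 2*U/(36 + U))
O(h, L) = -3*L
O(-11, B(E))² = (-24*(27 + 3)/(36 + 3))² = (-24*30/39)² = (-3*80/13)² = (-240/13)² = 57600/169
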